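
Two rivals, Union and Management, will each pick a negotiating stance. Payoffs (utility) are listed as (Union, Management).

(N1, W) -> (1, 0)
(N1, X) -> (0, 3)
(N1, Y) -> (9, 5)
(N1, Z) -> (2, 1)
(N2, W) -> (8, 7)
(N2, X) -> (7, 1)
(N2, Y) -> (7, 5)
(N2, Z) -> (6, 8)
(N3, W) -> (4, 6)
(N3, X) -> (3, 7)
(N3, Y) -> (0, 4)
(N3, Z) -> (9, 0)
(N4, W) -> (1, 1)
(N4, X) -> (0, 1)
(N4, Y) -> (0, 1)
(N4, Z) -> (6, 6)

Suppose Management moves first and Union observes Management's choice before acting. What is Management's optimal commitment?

W

Work backward from Union's decision.
- W: Union compares 1, 8, 4, 1 and picks N2; Management would get 7.
- X: Union compares 0, 7, 3, 0 and picks N2; Management would get 1.
- Y: Union compares 9, 7, 0, 0 and picks N1; Management would get 5.
- Z: Union compares 2, 6, 9, 6 and picks N3; Management would get 0.
Management's induced payoffs are 7, 1, 5, 0, so Management commits to W. Subgame-perfect outcome: (N2, W) with payoffs (8, 7).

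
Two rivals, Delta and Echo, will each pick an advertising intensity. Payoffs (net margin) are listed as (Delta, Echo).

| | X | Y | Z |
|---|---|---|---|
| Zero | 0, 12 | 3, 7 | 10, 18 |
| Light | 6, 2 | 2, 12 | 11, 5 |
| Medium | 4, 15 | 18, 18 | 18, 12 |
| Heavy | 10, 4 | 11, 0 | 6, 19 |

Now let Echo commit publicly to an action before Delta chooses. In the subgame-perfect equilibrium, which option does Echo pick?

Y

Solve by backward induction (Echo leads).
- X: BR = Heavy, leader payoff 4.
- Y: BR = Medium, leader payoff 18.
- Z: BR = Medium, leader payoff 12.
Echo's induced payoffs are 4, 18, 12, so Echo commits to Y. Subgame-perfect outcome: (Medium, Y) with payoffs (18, 18).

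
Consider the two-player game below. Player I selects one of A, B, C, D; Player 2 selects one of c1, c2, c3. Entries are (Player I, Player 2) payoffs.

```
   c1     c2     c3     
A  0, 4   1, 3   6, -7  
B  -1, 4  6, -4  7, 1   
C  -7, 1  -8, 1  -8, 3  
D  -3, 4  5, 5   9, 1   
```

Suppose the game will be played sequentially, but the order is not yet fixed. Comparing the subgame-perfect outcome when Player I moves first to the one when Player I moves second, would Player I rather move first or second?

If Player I leads: Player 2's best replies are A→c1, B→c1, C→c3, D→c2; Player I's induced payoffs 0, -1, -8, 5; outcome (D, c2), payoffs (5, 5).
If Player 2 leads: Player I's best replies are c1→A, c2→B, c3→D; Player 2's induced payoffs 4, -4, 1; outcome (A, c1), payoffs (0, 4).
Player I gets 5 moving first and 0 moving second, so Player I prefers to move first.

first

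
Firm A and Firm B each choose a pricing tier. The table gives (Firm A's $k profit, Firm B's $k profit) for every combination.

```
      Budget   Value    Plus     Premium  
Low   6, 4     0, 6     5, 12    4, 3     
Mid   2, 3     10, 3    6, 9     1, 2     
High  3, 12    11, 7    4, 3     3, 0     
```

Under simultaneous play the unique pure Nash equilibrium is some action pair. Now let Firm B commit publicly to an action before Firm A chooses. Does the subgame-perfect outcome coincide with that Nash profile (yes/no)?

Firm A best-responds to each possible Firm B move:
- Budget: Firm A compares 6, 2, 3 and picks Low; Firm B would get 4.
- Value: Firm A compares 0, 10, 11 and picks High; Firm B would get 7.
- Plus: Firm A compares 5, 6, 4 and picks Mid; Firm B would get 9.
- Premium: Firm A compares 4, 1, 3 and picks Low; Firm B would get 3.
Firm B's induced payoffs are 4, 7, 9, 3, so Firm B commits to Plus. Subgame-perfect outcome: (Mid, Plus) with payoffs (6, 9).
For the simultaneous game, intersect best replies.
Firm A's best replies: Budget→Low; Value→High; Plus→Mid; Premium→Low.
Firm B's best replies: Low→Plus; Mid→Plus; High→Budget.
The unique mutual best reply is (Mid, Plus), giving (6, 9).
Sequential outcome (Mid, Plus) coincides with the Nash profile (Mid, Plus).

yes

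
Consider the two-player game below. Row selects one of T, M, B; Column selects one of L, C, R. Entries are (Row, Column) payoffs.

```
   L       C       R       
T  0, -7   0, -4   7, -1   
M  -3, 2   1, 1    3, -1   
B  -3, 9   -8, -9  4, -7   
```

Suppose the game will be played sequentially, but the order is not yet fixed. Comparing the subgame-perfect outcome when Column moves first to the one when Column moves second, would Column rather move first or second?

If Row leads: Column's best replies are T→R, M→L, B→L; Row's induced payoffs 7, -3, -3; outcome (T, R), payoffs (7, -1).
If Column leads: Row's best replies are L→T, C→M, R→T; Column's induced payoffs -7, 1, -1; outcome (M, C), payoffs (1, 1).
Column gets 1 moving first and -1 moving second, so Column prefers to move first.

first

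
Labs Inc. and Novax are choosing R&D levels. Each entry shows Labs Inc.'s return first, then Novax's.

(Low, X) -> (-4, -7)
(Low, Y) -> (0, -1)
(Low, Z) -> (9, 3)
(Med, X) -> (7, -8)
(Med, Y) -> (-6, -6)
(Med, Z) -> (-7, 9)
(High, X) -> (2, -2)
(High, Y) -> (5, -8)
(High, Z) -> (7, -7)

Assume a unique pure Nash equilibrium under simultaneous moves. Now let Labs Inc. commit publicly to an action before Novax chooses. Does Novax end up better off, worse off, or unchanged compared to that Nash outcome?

unchanged

Novax best-responds to each possible Labs Inc. move:
- Low: Novax compares -7, -1, 3 and picks Z; Labs Inc. would get 9.
- Med: Novax compares -8, -6, 9 and picks Z; Labs Inc. would get -7.
- High: Novax compares -2, -8, -7 and picks X; Labs Inc. would get 2.
Among 9, -7, 2, the best is 9 at Low. Subgame-perfect outcome: (Low, Z) with payoffs (9, 3).
For the simultaneous game, intersect best replies.
Labs Inc.'s best replies: X→Med; Y→High; Z→Low.
Novax's best replies: Low→Z; Med→Z; High→X.
Only (Low, Z) has each player best-responding; Nash payoffs (9, 3).
Novax earns 3 sequentially versus 3 at the Nash outcome: unchanged.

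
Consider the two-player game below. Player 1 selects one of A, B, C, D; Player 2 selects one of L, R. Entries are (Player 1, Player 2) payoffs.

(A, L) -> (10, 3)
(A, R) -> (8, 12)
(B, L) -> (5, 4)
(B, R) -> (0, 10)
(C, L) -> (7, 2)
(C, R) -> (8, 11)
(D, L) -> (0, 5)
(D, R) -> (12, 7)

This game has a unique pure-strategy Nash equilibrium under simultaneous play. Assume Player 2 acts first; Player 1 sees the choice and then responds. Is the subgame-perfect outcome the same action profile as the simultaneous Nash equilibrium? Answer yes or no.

yes

Backward induction with Player 2 moving first.
- L → Player 1 plays A (best of 10, 5, 7, 0); Player 2 gets 3.
- R → Player 1 plays D (best of 8, 0, 8, 12); Player 2 gets 7.
Among 3, 7, the best is 7 at R. Subgame-perfect outcome: (D, R) with payoffs (12, 7).
Now find the simultaneous Nash equilibrium.
Player 1's best replies: L→A; R→D.
Player 2's best replies: A→R; B→R; C→R; D→R.
The unique mutual best reply is (D, R), giving (12, 7).
Sequential outcome (D, R) coincides with the Nash profile (D, R).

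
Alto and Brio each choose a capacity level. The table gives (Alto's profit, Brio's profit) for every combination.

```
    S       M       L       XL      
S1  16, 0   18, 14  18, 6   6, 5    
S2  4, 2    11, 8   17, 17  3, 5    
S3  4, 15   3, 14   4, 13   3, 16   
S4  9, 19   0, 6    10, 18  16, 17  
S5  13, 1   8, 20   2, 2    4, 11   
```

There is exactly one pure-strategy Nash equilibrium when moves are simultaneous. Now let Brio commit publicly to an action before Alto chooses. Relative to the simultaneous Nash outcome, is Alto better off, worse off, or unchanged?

worse off

Work backward from Alto's decision.
- S: BR = S1, leader payoff 0.
- M: BR = S1, leader payoff 14.
- L: BR = S1, leader payoff 6.
- XL: BR = S4, leader payoff 17.
Maximizing over 0, 14, 6, 17, Brio chooses XL. Subgame-perfect outcome: (S4, XL) with payoffs (16, 17).
Under simultaneous play:
Alto's best replies: S→S1; M→S1; L→S1; XL→S4.
Brio's best replies: S1→M; S2→L; S3→XL; S4→S; S5→M.
Only (S1, M) has each player best-responding; Nash payoffs (18, 14).
Alto earns 16 sequentially versus 18 at the Nash outcome: worse off.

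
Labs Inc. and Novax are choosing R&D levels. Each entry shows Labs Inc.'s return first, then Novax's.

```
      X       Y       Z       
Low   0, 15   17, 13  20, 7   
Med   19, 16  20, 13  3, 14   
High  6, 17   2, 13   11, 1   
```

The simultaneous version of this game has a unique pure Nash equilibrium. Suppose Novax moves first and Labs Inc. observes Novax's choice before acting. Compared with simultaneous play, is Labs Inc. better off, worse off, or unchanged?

Labs Inc. best-responds to each possible Novax move:
- X: BR = Med, leader payoff 16.
- Y: BR = Med, leader payoff 13.
- Z: BR = Low, leader payoff 7.
Among 16, 13, 7, the best is 16 at X. Subgame-perfect outcome: (Med, X) with payoffs (19, 16).
For the simultaneous game, intersect best replies.
Labs Inc.'s best replies: X→Med; Y→Med; Z→Low.
Novax's best replies: Low→X; Med→X; High→X.
Only (Med, X) has each player best-responding; Nash payoffs (19, 16).
Labs Inc. earns 19 sequentially versus 19 at the Nash outcome: unchanged.

unchanged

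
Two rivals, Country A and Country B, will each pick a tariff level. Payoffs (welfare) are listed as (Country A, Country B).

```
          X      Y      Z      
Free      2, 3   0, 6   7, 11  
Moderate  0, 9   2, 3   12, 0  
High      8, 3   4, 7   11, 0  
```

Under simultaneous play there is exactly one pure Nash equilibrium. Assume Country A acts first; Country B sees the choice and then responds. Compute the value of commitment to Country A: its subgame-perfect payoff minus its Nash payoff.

3

Country B best-responds to each possible Country A move:
- Free → Country B plays Z (best of 3, 6, 11); Country A gets 7.
- Moderate → Country B plays X (best of 9, 3, 0); Country A gets 0.
- High → Country B plays Y (best of 3, 7, 0); Country A gets 4.
Country A's induced payoffs are 7, 0, 4, so Country A commits to Free. Subgame-perfect outcome: (Free, Z) with payoffs (7, 11).
For the simultaneous game, intersect best replies.
Country A's best replies: X→High; Y→High; Z→Moderate.
Country B's best replies: Free→Z; Moderate→X; High→Y.
The unique mutual best reply is (High, Y), giving (4, 7).
Country A's commitment gain: 7 − 4 = 3.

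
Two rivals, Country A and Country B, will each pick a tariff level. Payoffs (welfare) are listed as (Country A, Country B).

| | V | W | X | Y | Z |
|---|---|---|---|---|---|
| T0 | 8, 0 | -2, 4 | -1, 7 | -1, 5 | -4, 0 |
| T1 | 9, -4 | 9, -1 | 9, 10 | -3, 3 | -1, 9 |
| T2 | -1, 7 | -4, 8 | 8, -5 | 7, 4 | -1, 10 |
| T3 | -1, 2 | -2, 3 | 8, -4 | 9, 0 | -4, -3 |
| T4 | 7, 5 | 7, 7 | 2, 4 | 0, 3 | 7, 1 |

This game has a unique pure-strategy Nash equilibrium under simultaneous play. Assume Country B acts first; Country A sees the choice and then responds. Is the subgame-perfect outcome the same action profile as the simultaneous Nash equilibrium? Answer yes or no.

yes

Solve by backward induction (Country B leads).
- V → Country A plays T1 (best of 8, 9, -1, -1, 7); Country B gets -4.
- W → Country A plays T1 (best of -2, 9, -4, -2, 7); Country B gets -1.
- X → Country A plays T1 (best of -1, 9, 8, 8, 2); Country B gets 10.
- Y → Country A plays T3 (best of -1, -3, 7, 9, 0); Country B gets 0.
- Z → Country A plays T4 (best of -4, -1, -1, -4, 7); Country B gets 1.
Country B's induced payoffs are -4, -1, 10, 0, 1, so Country B commits to X. Subgame-perfect outcome: (T1, X) with payoffs (9, 10).
Under simultaneous play:
Country A's best replies: V→T1; W→T1; X→T1; Y→T3; Z→T4.
Country B's best replies: T0→X; T1→X; T2→Z; T3→W; T4→W.
The unique mutual best reply is (T1, X), giving (9, 10).
Sequential outcome (T1, X) coincides with the Nash profile (T1, X).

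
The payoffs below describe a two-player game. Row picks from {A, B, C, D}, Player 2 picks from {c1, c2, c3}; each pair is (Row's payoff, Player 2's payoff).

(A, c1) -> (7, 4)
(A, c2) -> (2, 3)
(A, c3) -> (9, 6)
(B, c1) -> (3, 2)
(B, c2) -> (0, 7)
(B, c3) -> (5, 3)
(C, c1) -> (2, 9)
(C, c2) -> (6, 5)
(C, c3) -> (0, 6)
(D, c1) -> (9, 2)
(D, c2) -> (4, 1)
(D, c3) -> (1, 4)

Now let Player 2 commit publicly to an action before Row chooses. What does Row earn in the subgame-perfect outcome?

9

Solve by backward induction (Player 2 leads).
- c1 → Row plays D (best of 7, 3, 2, 9); Player 2 gets 2.
- c2 → Row plays C (best of 2, 0, 6, 4); Player 2 gets 5.
- c3 → Row plays A (best of 9, 5, 0, 1); Player 2 gets 6.
Player 2's induced payoffs are 2, 5, 6, so Player 2 commits to c3. Subgame-perfect outcome: (A, c3) with payoffs (9, 6).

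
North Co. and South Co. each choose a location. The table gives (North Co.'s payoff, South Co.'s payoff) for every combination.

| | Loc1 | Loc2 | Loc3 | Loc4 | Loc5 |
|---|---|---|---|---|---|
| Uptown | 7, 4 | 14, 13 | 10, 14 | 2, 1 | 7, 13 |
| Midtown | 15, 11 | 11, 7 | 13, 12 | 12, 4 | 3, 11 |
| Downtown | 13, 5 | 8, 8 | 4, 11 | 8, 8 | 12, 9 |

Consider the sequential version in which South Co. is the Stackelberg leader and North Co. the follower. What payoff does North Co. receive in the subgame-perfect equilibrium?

Backward induction with South Co. moving first.
- Loc1: North Co. compares 7, 15, 13 and picks Midtown; South Co. would get 11.
- Loc2: North Co. compares 14, 11, 8 and picks Uptown; South Co. would get 13.
- Loc3: North Co. compares 10, 13, 4 and picks Midtown; South Co. would get 12.
- Loc4: North Co. compares 2, 12, 8 and picks Midtown; South Co. would get 4.
- Loc5: North Co. compares 7, 3, 12 and picks Downtown; South Co. would get 9.
Maximizing over 11, 13, 12, 4, 9, South Co. chooses Loc2. Subgame-perfect outcome: (Uptown, Loc2) with payoffs (14, 13).

14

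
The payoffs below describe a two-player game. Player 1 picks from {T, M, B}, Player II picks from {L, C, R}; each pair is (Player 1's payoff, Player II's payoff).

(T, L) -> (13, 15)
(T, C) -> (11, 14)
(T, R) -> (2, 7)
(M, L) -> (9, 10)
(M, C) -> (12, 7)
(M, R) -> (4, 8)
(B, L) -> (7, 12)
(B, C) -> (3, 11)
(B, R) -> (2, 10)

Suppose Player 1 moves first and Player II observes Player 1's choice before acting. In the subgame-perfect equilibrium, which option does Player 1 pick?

Solve by backward induction (Player 1 leads).
- T: Player II compares 15, 14, 7 and picks L; Player 1 would get 13.
- M: Player II compares 10, 7, 8 and picks L; Player 1 would get 9.
- B: Player II compares 12, 11, 10 and picks L; Player 1 would get 7.
Player 1's induced payoffs are 13, 9, 7, so Player 1 commits to T. Subgame-perfect outcome: (T, L) with payoffs (13, 15).

T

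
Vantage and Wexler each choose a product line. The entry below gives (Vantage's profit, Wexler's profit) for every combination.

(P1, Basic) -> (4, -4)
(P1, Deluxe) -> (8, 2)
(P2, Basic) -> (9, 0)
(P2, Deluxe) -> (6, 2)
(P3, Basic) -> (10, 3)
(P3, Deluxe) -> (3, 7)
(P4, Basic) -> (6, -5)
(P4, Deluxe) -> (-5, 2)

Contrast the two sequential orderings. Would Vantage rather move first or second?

If Vantage leads: Wexler's best replies are P1→Deluxe, P2→Deluxe, P3→Deluxe, P4→Deluxe; Vantage's induced payoffs 8, 6, 3, -5; outcome (P1, Deluxe), payoffs (8, 2).
If Wexler leads: Vantage's best replies are Basic→P3, Deluxe→P1; Wexler's induced payoffs 3, 2; outcome (P3, Basic), payoffs (10, 3).
Vantage gets 8 moving first and 10 moving second, so Vantage prefers to move second.

second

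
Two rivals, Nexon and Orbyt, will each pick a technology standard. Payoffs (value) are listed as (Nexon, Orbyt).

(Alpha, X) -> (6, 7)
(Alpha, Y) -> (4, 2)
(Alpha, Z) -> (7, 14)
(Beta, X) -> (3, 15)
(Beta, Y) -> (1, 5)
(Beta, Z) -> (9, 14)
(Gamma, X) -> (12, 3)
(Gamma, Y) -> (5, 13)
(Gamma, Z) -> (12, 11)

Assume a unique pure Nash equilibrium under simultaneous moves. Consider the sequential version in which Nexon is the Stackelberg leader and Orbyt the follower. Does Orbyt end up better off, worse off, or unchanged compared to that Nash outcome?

better off

Work backward from Orbyt's decision.
- Alpha → Orbyt plays Z (best of 7, 2, 14); Nexon gets 7.
- Beta → Orbyt plays X (best of 15, 5, 14); Nexon gets 3.
- Gamma → Orbyt plays Y (best of 3, 13, 11); Nexon gets 5.
Maximizing over 7, 3, 5, Nexon chooses Alpha. Subgame-perfect outcome: (Alpha, Z) with payoffs (7, 14).
For the simultaneous game, intersect best replies.
Nexon's best replies: X→Gamma; Y→Gamma; Z→Gamma.
Orbyt's best replies: Alpha→Z; Beta→X; Gamma→Y.
The unique mutual best reply is (Gamma, Y), giving (5, 13).
Orbyt earns 14 sequentially versus 13 at the Nash outcome: better off.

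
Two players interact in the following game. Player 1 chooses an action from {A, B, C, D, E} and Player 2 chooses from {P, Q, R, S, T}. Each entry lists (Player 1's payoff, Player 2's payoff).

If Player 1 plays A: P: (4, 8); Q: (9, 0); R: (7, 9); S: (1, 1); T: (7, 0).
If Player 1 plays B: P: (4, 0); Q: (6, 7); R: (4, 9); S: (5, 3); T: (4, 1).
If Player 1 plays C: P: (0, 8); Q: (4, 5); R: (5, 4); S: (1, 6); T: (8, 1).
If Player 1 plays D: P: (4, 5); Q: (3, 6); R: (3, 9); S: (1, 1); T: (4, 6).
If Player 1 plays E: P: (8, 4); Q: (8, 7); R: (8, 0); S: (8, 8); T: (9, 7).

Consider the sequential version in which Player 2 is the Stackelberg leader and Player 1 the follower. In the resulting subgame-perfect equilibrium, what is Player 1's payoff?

Work backward from Player 1's decision.
- P: BR = E, leader payoff 4.
- Q: BR = A, leader payoff 0.
- R: BR = E, leader payoff 0.
- S: BR = E, leader payoff 8.
- T: BR = E, leader payoff 7.
Player 2's induced payoffs are 4, 0, 0, 8, 7, so Player 2 commits to S. Subgame-perfect outcome: (E, S) with payoffs (8, 8).

8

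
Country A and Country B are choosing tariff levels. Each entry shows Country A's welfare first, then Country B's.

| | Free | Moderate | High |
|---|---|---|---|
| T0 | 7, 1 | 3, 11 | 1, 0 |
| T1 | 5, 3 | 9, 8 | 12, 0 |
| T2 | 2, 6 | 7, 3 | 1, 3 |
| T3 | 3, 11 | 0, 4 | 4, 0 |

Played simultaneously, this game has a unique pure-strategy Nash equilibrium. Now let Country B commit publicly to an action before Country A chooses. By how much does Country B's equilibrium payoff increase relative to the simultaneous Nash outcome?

0

Country A best-responds to each possible Country B move:
- Free → Country A plays T0 (best of 7, 5, 2, 3); Country B gets 1.
- Moderate → Country A plays T1 (best of 3, 9, 7, 0); Country B gets 8.
- High → Country A plays T1 (best of 1, 12, 1, 4); Country B gets 0.
Maximizing over 1, 8, 0, Country B chooses Moderate. Subgame-perfect outcome: (T1, Moderate) with payoffs (9, 8).
For the simultaneous game, intersect best replies.
Country A's best replies: Free→T0; Moderate→T1; High→T1.
Country B's best replies: T0→Moderate; T1→Moderate; T2→Free; T3→Free.
Only (T1, Moderate) has each player best-responding; Nash payoffs (9, 8).
Country B's commitment gain: 8 − 8 = 0.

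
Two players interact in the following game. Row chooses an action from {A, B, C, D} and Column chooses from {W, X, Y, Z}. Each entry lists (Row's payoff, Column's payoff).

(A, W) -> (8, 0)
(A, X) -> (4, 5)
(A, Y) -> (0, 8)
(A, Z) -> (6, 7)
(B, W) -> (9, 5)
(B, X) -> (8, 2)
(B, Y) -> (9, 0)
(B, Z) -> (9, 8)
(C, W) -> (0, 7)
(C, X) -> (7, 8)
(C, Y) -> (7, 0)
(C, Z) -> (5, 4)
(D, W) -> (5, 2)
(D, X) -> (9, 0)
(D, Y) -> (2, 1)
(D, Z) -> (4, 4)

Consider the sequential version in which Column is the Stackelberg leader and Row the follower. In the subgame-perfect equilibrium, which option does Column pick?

Z

Solve by backward induction (Column leads).
- W: BR = B, leader payoff 5.
- X: BR = D, leader payoff 0.
- Y: BR = B, leader payoff 0.
- Z: BR = B, leader payoff 8.
Among 5, 0, 0, 8, the best is 8 at Z. Subgame-perfect outcome: (B, Z) with payoffs (9, 8).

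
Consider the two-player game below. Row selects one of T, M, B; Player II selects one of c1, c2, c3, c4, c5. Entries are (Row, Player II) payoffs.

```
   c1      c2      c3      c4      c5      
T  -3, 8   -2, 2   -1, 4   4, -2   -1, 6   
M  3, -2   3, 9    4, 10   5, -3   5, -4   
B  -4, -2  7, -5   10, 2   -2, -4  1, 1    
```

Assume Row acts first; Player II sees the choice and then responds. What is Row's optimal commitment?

Player II best-responds to each possible Row move:
- T → Player II plays c1 (best of 8, 2, 4, -2, 6); Row gets -3.
- M → Player II plays c3 (best of -2, 9, 10, -3, -4); Row gets 4.
- B → Player II plays c3 (best of -2, -5, 2, -4, 1); Row gets 10.
Among -3, 4, 10, the best is 10 at B. Subgame-perfect outcome: (B, c3) with payoffs (10, 2).

B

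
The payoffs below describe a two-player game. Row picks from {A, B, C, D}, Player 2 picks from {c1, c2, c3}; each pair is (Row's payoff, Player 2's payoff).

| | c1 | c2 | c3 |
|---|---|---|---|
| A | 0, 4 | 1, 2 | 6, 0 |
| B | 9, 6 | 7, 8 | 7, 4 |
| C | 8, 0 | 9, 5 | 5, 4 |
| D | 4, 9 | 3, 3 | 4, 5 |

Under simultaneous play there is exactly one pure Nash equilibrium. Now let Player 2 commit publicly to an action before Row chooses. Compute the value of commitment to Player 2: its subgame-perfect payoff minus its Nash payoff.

1

Solve by backward induction (Player 2 leads).
- c1 → Row plays B (best of 0, 9, 8, 4); Player 2 gets 6.
- c2 → Row plays C (best of 1, 7, 9, 3); Player 2 gets 5.
- c3 → Row plays B (best of 6, 7, 5, 4); Player 2 gets 4.
Maximizing over 6, 5, 4, Player 2 chooses c1. Subgame-perfect outcome: (B, c1) with payoffs (9, 6).
For the simultaneous game, intersect best replies.
Row's best replies: c1→B; c2→C; c3→B.
Player 2's best replies: A→c1; B→c2; C→c2; D→c1.
The unique mutual best reply is (C, c2), giving (9, 5).
Player 2's commitment gain: 6 − 5 = 1.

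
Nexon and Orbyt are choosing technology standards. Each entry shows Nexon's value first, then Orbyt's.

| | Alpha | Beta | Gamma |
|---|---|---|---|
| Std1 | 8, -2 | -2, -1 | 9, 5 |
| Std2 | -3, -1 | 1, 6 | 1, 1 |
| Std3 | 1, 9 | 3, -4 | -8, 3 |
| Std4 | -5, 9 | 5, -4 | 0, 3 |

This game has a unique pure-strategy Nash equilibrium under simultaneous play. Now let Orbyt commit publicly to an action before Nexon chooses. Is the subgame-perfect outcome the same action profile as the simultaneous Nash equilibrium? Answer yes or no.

Solve by backward induction (Orbyt leads).
- Alpha: Nexon compares 8, -3, 1, -5 and picks Std1; Orbyt would get -2.
- Beta: Nexon compares -2, 1, 3, 5 and picks Std4; Orbyt would get -4.
- Gamma: Nexon compares 9, 1, -8, 0 and picks Std1; Orbyt would get 5.
Orbyt's induced payoffs are -2, -4, 5, so Orbyt commits to Gamma. Subgame-perfect outcome: (Std1, Gamma) with payoffs (9, 5).
Now find the simultaneous Nash equilibrium.
Nexon's best replies: Alpha→Std1; Beta→Std4; Gamma→Std1.
Orbyt's best replies: Std1→Gamma; Std2→Beta; Std3→Alpha; Std4→Alpha.
The unique mutual best reply is (Std1, Gamma), giving (9, 5).
Sequential outcome (Std1, Gamma) coincides with the Nash profile (Std1, Gamma).

yes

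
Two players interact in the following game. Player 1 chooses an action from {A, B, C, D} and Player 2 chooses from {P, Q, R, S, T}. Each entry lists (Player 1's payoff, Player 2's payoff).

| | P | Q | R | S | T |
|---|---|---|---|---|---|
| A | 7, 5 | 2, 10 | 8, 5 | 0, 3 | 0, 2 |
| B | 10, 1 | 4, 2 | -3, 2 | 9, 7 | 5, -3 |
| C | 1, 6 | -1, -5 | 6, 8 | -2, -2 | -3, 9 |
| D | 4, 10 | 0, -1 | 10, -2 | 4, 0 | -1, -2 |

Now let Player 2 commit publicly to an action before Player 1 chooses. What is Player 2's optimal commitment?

S

Work backward from Player 1's decision.
- P → Player 1 plays B (best of 7, 10, 1, 4); Player 2 gets 1.
- Q → Player 1 plays B (best of 2, 4, -1, 0); Player 2 gets 2.
- R → Player 1 plays D (best of 8, -3, 6, 10); Player 2 gets -2.
- S → Player 1 plays B (best of 0, 9, -2, 4); Player 2 gets 7.
- T → Player 1 plays B (best of 0, 5, -3, -1); Player 2 gets -3.
Player 2's induced payoffs are 1, 2, -2, 7, -3, so Player 2 commits to S. Subgame-perfect outcome: (B, S) with payoffs (9, 7).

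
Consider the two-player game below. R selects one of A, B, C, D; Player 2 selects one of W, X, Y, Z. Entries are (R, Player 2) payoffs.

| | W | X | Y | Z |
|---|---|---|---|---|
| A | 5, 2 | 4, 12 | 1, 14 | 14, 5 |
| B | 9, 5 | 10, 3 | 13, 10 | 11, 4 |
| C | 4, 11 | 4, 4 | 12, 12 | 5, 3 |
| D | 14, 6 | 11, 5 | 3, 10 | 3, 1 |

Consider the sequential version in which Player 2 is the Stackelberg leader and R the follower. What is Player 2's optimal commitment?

Y

Work backward from R's decision.
- W: BR = D, leader payoff 6.
- X: BR = D, leader payoff 5.
- Y: BR = B, leader payoff 10.
- Z: BR = A, leader payoff 5.
Player 2's induced payoffs are 6, 5, 10, 5, so Player 2 commits to Y. Subgame-perfect outcome: (B, Y) with payoffs (13, 10).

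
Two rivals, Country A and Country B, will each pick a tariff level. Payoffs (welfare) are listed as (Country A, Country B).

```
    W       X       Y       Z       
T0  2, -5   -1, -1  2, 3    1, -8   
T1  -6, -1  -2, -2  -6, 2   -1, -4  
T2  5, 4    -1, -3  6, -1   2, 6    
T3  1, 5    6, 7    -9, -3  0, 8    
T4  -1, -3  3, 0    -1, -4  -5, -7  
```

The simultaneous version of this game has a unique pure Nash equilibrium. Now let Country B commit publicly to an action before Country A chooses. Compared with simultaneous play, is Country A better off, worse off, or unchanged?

Country A best-responds to each possible Country B move:
- W: Country A compares 2, -6, 5, 1, -1 and picks T2; Country B would get 4.
- X: Country A compares -1, -2, -1, 6, 3 and picks T3; Country B would get 7.
- Y: Country A compares 2, -6, 6, -9, -1 and picks T2; Country B would get -1.
- Z: Country A compares 1, -1, 2, 0, -5 and picks T2; Country B would get 6.
Maximizing over 4, 7, -1, 6, Country B chooses X. Subgame-perfect outcome: (T3, X) with payoffs (6, 7).
Under simultaneous play:
Country A's best replies: W→T2; X→T3; Y→T2; Z→T2.
Country B's best replies: T0→Y; T1→Y; T2→Z; T3→Z; T4→X.
The unique mutual best reply is (T2, Z), giving (2, 6).
Country A earns 6 sequentially versus 2 at the Nash outcome: better off.

better off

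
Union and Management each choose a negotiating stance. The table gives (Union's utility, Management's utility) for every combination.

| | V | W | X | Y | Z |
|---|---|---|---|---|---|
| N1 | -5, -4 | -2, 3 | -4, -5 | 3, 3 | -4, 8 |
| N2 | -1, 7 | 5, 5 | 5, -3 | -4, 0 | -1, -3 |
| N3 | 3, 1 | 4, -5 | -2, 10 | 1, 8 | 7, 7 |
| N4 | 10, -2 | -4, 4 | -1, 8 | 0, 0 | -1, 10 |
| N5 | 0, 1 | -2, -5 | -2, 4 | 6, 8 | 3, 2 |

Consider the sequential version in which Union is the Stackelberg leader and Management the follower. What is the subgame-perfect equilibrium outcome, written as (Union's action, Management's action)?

Backward induction with Union moving first.
- N1: Management compares -4, 3, -5, 3, 8 and picks Z; Union would get -4.
- N2: Management compares 7, 5, -3, 0, -3 and picks V; Union would get -1.
- N3: Management compares 1, -5, 10, 8, 7 and picks X; Union would get -2.
- N4: Management compares -2, 4, 8, 0, 10 and picks Z; Union would get -1.
- N5: Management compares 1, -5, 4, 8, 2 and picks Y; Union would get 6.
Maximizing over -4, -1, -2, -1, 6, Union chooses N5. Subgame-perfect outcome: (N5, Y) with payoffs (6, 8).

(N5, Y)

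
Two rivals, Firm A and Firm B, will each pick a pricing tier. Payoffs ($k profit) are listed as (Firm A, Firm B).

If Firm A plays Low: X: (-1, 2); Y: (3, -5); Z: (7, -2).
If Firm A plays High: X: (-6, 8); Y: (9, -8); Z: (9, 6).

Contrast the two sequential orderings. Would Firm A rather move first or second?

second

If Firm A leads: Firm B's best replies are Low→X, High→X; Firm A's induced payoffs -1, -6; outcome (Low, X), payoffs (-1, 2).
If Firm B leads: Firm A's best replies are X→Low, Y→High, Z→High; Firm B's induced payoffs 2, -8, 6; outcome (High, Z), payoffs (9, 6).
Firm A gets -1 moving first and 9 moving second, so Firm A prefers to move second.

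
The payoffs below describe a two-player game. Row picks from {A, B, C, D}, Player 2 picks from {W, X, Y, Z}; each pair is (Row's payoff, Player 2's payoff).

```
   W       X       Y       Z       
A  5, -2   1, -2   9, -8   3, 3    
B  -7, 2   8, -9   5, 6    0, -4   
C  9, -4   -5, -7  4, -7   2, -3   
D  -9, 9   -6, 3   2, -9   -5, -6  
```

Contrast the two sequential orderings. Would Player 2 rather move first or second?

If Row leads: Player 2's best replies are A→Z, B→Y, C→Z, D→W; Row's induced payoffs 3, 5, 2, -9; outcome (B, Y), payoffs (5, 6).
If Player 2 leads: Row's best replies are W→C, X→B, Y→A, Z→A; Player 2's induced payoffs -4, -9, -8, 3; outcome (A, Z), payoffs (3, 3).
Player 2 gets 3 moving first and 6 moving second, so Player 2 prefers to move second.

second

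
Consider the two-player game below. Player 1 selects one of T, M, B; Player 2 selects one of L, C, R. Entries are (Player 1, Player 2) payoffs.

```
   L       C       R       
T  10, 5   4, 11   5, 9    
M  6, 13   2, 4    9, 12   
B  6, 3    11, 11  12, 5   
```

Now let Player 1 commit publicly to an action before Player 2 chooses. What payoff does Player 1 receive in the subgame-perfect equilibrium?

Work backward from Player 2's decision.
- T → Player 2 plays C (best of 5, 11, 9); Player 1 gets 4.
- M → Player 2 plays L (best of 13, 4, 12); Player 1 gets 6.
- B → Player 2 plays C (best of 3, 11, 5); Player 1 gets 11.
Among 4, 6, 11, the best is 11 at B. Subgame-perfect outcome: (B, C) with payoffs (11, 11).

11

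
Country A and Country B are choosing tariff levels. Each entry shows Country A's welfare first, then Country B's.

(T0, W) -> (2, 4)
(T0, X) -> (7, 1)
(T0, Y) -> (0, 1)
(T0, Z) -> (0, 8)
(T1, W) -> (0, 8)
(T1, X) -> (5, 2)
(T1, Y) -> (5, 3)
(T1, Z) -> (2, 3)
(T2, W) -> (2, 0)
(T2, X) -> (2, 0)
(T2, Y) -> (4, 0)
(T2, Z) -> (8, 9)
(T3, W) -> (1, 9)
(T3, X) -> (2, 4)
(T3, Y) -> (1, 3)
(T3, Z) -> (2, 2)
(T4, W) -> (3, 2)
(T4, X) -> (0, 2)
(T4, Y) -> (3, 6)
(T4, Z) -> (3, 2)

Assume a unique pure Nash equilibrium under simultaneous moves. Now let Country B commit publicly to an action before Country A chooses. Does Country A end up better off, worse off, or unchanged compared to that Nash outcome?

Solve by backward induction (Country B leads).
- W: Country A compares 2, 0, 2, 1, 3 and picks T4; Country B would get 2.
- X: Country A compares 7, 5, 2, 2, 0 and picks T0; Country B would get 1.
- Y: Country A compares 0, 5, 4, 1, 3 and picks T1; Country B would get 3.
- Z: Country A compares 0, 2, 8, 2, 3 and picks T2; Country B would get 9.
Country B's induced payoffs are 2, 1, 3, 9, so Country B commits to Z. Subgame-perfect outcome: (T2, Z) with payoffs (8, 9).
Under simultaneous play:
Country A's best replies: W→T4; X→T0; Y→T1; Z→T2.
Country B's best replies: T0→Z; T1→W; T2→Z; T3→W; T4→Y.
Only (T2, Z) has each player best-responding; Nash payoffs (8, 9).
Country A earns 8 sequentially versus 8 at the Nash outcome: unchanged.

unchanged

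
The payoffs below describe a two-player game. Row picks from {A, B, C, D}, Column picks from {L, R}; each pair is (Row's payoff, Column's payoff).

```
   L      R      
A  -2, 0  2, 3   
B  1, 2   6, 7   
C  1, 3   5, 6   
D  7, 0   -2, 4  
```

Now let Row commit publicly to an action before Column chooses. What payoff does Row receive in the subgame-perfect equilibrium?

6

Backward induction with Row moving first.
- A: Column compares 0, 3 and picks R; Row would get 2.
- B: Column compares 2, 7 and picks R; Row would get 6.
- C: Column compares 3, 6 and picks R; Row would get 5.
- D: Column compares 0, 4 and picks R; Row would get -2.
Row's induced payoffs are 2, 6, 5, -2, so Row commits to B. Subgame-perfect outcome: (B, R) with payoffs (6, 7).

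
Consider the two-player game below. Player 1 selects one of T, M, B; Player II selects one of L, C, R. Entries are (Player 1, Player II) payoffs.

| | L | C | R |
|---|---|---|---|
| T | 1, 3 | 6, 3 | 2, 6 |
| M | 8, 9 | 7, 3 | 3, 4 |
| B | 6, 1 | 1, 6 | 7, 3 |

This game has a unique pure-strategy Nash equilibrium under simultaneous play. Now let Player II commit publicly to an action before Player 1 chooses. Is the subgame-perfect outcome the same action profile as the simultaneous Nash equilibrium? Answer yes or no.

Solve by backward induction (Player II leads).
- L → Player 1 plays M (best of 1, 8, 6); Player II gets 9.
- C → Player 1 plays M (best of 6, 7, 1); Player II gets 3.
- R → Player 1 plays B (best of 2, 3, 7); Player II gets 3.
Player II's induced payoffs are 9, 3, 3, so Player II commits to L. Subgame-perfect outcome: (M, L) with payoffs (8, 9).
Under simultaneous play:
Player 1's best replies: L→M; C→M; R→B.
Player II's best replies: T→R; M→L; B→C.
Only (M, L) has each player best-responding; Nash payoffs (8, 9).
Sequential outcome (M, L) coincides with the Nash profile (M, L).

yes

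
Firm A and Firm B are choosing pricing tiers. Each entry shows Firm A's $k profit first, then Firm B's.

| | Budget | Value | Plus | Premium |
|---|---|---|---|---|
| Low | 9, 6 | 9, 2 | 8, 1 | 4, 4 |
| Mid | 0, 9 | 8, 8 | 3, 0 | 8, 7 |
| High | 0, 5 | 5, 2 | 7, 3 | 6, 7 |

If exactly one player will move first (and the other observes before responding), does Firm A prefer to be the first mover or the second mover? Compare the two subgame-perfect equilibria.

If Firm A leads: Firm B's best replies are Low→Budget, Mid→Budget, High→Premium; Firm A's induced payoffs 9, 0, 6; outcome (Low, Budget), payoffs (9, 6).
If Firm B leads: Firm A's best replies are Budget→Low, Value→Low, Plus→Low, Premium→Mid; Firm B's induced payoffs 6, 2, 1, 7; outcome (Mid, Premium), payoffs (8, 7).
Firm A gets 9 moving first and 8 moving second, so Firm A prefers to move first.

first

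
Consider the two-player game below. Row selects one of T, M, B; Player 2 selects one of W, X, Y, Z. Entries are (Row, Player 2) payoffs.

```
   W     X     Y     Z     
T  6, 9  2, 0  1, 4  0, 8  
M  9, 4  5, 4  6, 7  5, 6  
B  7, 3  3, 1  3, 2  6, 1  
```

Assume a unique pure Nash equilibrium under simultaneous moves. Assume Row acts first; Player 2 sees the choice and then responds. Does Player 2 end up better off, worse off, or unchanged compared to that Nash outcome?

worse off

Player 2 best-responds to each possible Row move:
- T → Player 2 plays W (best of 9, 0, 4, 8); Row gets 6.
- M → Player 2 plays Y (best of 4, 4, 7, 6); Row gets 6.
- B → Player 2 plays W (best of 3, 1, 2, 1); Row gets 7.
Row's induced payoffs are 6, 6, 7, so Row commits to B. Subgame-perfect outcome: (B, W) with payoffs (7, 3).
For the simultaneous game, intersect best replies.
Row's best replies: W→M; X→M; Y→M; Z→B.
Player 2's best replies: T→W; M→Y; B→W.
The unique mutual best reply is (M, Y), giving (6, 7).
Player 2 earns 3 sequentially versus 7 at the Nash outcome: worse off.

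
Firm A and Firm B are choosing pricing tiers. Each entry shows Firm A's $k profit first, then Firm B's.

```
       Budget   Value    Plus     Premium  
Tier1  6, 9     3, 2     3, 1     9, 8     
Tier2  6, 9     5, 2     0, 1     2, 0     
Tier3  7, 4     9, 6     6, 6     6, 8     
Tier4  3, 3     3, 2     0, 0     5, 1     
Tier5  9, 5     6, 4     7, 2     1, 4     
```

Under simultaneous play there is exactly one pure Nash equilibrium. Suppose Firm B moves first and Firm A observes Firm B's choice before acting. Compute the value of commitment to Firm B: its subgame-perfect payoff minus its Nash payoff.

3

Firm A best-responds to each possible Firm B move:
- Budget: BR = Tier5, leader payoff 5.
- Value: BR = Tier3, leader payoff 6.
- Plus: BR = Tier5, leader payoff 2.
- Premium: BR = Tier1, leader payoff 8.
Among 5, 6, 2, 8, the best is 8 at Premium. Subgame-perfect outcome: (Tier1, Premium) with payoffs (9, 8).
Now find the simultaneous Nash equilibrium.
Firm A's best replies: Budget→Tier5; Value→Tier3; Plus→Tier5; Premium→Tier1.
Firm B's best replies: Tier1→Budget; Tier2→Budget; Tier3→Premium; Tier4→Budget; Tier5→Budget.
The unique mutual best reply is (Tier5, Budget), giving (9, 5).
Firm B's commitment gain: 8 − 5 = 3.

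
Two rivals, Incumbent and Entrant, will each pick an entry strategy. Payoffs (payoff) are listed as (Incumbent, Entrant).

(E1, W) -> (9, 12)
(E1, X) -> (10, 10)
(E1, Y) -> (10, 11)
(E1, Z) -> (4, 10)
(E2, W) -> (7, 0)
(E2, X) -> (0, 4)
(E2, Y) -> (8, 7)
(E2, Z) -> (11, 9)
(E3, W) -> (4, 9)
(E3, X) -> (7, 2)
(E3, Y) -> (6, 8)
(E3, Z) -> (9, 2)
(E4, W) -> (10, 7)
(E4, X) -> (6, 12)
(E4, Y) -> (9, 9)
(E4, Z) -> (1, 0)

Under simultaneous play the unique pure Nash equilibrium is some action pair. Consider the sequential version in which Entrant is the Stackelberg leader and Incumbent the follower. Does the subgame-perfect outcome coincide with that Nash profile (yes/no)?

no

Backward induction with Entrant moving first.
- W: Incumbent compares 9, 7, 4, 10 and picks E4; Entrant would get 7.
- X: Incumbent compares 10, 0, 7, 6 and picks E1; Entrant would get 10.
- Y: Incumbent compares 10, 8, 6, 9 and picks E1; Entrant would get 11.
- Z: Incumbent compares 4, 11, 9, 1 and picks E2; Entrant would get 9.
Entrant's induced payoffs are 7, 10, 11, 9, so Entrant commits to Y. Subgame-perfect outcome: (E1, Y) with payoffs (10, 11).
Under simultaneous play:
Incumbent's best replies: W→E4; X→E1; Y→E1; Z→E2.
Entrant's best replies: E1→W; E2→Z; E3→W; E4→X.
The unique mutual best reply is (E2, Z), giving (11, 9).
Sequential outcome (E1, Y) differs from the Nash profile (E2, Z).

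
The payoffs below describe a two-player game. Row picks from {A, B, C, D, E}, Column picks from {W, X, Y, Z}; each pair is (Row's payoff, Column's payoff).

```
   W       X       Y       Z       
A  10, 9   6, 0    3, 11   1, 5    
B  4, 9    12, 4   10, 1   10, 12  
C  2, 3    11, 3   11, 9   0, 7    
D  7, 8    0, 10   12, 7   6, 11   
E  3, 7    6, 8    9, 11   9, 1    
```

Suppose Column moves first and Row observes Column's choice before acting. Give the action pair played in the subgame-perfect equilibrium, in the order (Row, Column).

(B, Z)

Backward induction with Column moving first.
- W → Row plays A (best of 10, 4, 2, 7, 3); Column gets 9.
- X → Row plays B (best of 6, 12, 11, 0, 6); Column gets 4.
- Y → Row plays D (best of 3, 10, 11, 12, 9); Column gets 7.
- Z → Row plays B (best of 1, 10, 0, 6, 9); Column gets 12.
Among 9, 4, 7, 12, the best is 12 at Z. Subgame-perfect outcome: (B, Z) with payoffs (10, 12).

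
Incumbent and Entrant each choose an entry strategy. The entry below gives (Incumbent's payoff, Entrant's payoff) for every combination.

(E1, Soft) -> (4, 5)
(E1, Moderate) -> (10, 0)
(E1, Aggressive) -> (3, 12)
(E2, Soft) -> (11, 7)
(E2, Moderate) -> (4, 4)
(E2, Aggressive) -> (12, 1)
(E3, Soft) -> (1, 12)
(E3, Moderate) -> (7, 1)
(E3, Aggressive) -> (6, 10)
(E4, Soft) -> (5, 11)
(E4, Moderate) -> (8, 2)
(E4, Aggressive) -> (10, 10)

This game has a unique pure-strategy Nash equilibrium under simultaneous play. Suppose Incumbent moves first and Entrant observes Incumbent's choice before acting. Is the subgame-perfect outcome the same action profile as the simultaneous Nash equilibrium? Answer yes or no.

Solve by backward induction (Incumbent leads).
- E1 → Entrant plays Aggressive (best of 5, 0, 12); Incumbent gets 3.
- E2 → Entrant plays Soft (best of 7, 4, 1); Incumbent gets 11.
- E3 → Entrant plays Soft (best of 12, 1, 10); Incumbent gets 1.
- E4 → Entrant plays Soft (best of 11, 2, 10); Incumbent gets 5.
Incumbent's induced payoffs are 3, 11, 1, 5, so Incumbent commits to E2. Subgame-perfect outcome: (E2, Soft) with payoffs (11, 7).
Under simultaneous play:
Incumbent's best replies: Soft→E2; Moderate→E1; Aggressive→E2.
Entrant's best replies: E1→Aggressive; E2→Soft; E3→Soft; E4→Soft.
Only (E2, Soft) has each player best-responding; Nash payoffs (11, 7).
Sequential outcome (E2, Soft) coincides with the Nash profile (E2, Soft).

yes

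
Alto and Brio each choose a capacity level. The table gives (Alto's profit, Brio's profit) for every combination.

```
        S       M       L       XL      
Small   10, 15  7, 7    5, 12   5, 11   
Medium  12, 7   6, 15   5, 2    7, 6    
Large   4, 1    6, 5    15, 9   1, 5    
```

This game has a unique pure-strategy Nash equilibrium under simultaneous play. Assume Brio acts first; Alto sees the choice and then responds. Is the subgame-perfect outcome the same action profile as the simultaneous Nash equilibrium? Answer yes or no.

yes

Alto best-responds to each possible Brio move:
- S → Alto plays Medium (best of 10, 12, 4); Brio gets 7.
- M → Alto plays Small (best of 7, 6, 6); Brio gets 7.
- L → Alto plays Large (best of 5, 5, 15); Brio gets 9.
- XL → Alto plays Medium (best of 5, 7, 1); Brio gets 6.
Maximizing over 7, 7, 9, 6, Brio chooses L. Subgame-perfect outcome: (Large, L) with payoffs (15, 9).
Under simultaneous play:
Alto's best replies: S→Medium; M→Small; L→Large; XL→Medium.
Brio's best replies: Small→S; Medium→M; Large→L.
The unique mutual best reply is (Large, L), giving (15, 9).
Sequential outcome (Large, L) coincides with the Nash profile (Large, L).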